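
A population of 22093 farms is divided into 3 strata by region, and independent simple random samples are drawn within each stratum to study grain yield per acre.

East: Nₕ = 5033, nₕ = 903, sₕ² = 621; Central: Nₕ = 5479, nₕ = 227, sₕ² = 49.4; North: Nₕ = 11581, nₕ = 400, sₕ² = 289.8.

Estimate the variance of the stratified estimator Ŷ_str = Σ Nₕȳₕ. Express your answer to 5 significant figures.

1.1437 × 10^8

Var(Ŷ_str) = Σₕ Nₕ²(1 − fₕ)sₕ²/nₕ.
East: 5033²·(1 − 903/5033)·621/903 = 1.429489 × 10^7.
Central: 5479²·(1 − 227/5479)·49.4/227 = 6.2622025 × 10^6.
North: 11581²·(1 − 400/11581)·289.8/400 = 9.3813448 × 10^7.
Sum = 1.1437054 × 10^8.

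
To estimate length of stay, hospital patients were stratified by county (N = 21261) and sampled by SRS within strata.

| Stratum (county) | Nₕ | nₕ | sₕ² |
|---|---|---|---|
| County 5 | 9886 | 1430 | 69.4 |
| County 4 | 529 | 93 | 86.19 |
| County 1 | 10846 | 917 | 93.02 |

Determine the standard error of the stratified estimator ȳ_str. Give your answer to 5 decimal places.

0.18334

Var(ȳ_str) = Σₕ Wₕ²(1 − fₕ)sₕ²/nₕ with Wₕ = Nₕ/N, N = 21261.
County 5: Wₕ = 0.46498283; term = 0.46498283²·(1 − 0.14464900)·69.4/1430 = 0.0089751484.
County 4: Wₕ = 0.02488124; term = 0.02488124²·(1 − 0.17580340)·86.19/93 = 4.7287757 × 10^-4.
County 1: Wₕ = 0.51013593; term = 0.51013593²·(1 − 0.08454730)·93.02/917 = 0.024166554.
Sum = 0.03361458.
SE = √(0.03361458) = 0.18334.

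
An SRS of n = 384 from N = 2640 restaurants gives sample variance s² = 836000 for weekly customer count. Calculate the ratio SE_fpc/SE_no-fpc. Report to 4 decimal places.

0.9244

f = n/N = 384/2640 = 0.14545455.
SE_no-fpc = √(s²/n) = 46.659226; SE_fpc = √((1−f)s²/n) = 43.132548.
Ratio = √(1−f) = 0.92441628.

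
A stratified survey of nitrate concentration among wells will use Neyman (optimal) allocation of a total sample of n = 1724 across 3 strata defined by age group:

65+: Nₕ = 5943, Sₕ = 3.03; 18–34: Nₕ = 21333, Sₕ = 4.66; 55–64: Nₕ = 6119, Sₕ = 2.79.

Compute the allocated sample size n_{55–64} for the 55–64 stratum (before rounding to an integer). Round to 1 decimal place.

Neyman allocation: nₕ = n·NₕSₕ / Σⱼ NⱼSⱼ.
Σ NⱼSⱼ = 5943·3.03 + 21333·4.66 + 6119·2.79 = 134491.08.
n_{55–64} = 1724·6119·2.79 / 134491.08 = 218.8.

218.8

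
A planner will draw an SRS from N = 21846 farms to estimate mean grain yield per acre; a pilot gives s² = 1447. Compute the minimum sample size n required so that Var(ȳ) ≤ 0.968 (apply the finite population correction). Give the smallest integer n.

Without fpc, n₀ = s²/D = 1447/0.968 = 1494.8347.
With fpc, (1 − n/N)·s²/n ≤ D requires n ≥ n₀/(1 + n₀/N) = 1494.8347/(1 + 1494.8347/21846) = 1399.0999.
Rounding up, n = 1400.

1400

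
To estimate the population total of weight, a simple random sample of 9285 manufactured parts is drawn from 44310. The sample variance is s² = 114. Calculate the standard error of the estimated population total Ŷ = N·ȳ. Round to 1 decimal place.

4365.2

Var(Ŷ) = N²·Var(ȳ) = N²·(1 − n/N)·s²/n.
f = 9285/44310 = 0.20954638; Var(ȳ) = 0.79045362·114/9285 = 0.0097050849.
Var(Ŷ) = 44310² · 0.0097050849 = 1.9054732 × 10^7.
SE(Ŷ) = √(1.9054732 × 10^7) = 4365.2.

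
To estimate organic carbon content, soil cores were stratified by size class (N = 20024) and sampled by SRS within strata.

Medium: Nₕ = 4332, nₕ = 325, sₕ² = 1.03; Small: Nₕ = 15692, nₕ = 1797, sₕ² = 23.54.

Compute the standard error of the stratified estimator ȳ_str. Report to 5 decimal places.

0.08521

Var(ȳ_str) = Σₕ Wₕ²(1 − fₕ)sₕ²/nₕ with Wₕ = Nₕ/N, N = 20024.
Medium: Wₕ = 0.21634039; term = 0.21634039²·(1 − 0.07502308)·1.03/325 = 1.3720185 × 10^-4.
Small: Wₕ = 0.78365961; term = 0.78365961²·(1 − 0.11451695)·23.54/1797 = 0.0071235021.
Sum = 0.007260704.
SE = √(0.007260704) = 0.08521.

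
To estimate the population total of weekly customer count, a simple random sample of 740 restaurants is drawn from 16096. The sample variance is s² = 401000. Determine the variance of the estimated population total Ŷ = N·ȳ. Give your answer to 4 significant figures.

Var(Ŷ) = N²·Var(ȳ) = N²·(1 − n/N)·s²/n.
f = 740/16096 = 0.04597416; Var(ȳ) = 0.95402584·401000/740 = 516.97887.
Var(Ŷ) = 16096² · 516.97887 = 1.3393951 × 10^11.

1.339 × 10^11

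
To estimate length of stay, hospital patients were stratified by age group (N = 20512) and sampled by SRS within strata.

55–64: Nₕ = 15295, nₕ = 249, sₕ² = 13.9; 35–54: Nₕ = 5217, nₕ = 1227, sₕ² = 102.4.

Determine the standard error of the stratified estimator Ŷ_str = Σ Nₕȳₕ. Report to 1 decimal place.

3818.9

Var(Ŷ_str) = Σₕ Nₕ²(1 − fₕ)sₕ²/nₕ.
55–64: 15295²·(1 − 249/15295)·13.9/249 = 1.2846535 × 10^7.
35–54: 5217²·(1 − 1227/5217)·102.4/1227 = 1.7371972 × 10^6.
Sum = 1.4583732 × 10^7.
SE = √(1.4583732 × 10^7) = 3818.9.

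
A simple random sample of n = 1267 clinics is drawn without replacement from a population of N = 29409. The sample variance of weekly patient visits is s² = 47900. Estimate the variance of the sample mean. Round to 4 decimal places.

36.1771

Under SRS without replacement, Var(ȳ) = (1 − f)·s²/n with f = n/N = 1267/29409 = 0.04308205.
Var(ȳ) = (1 − 0.04308205)·47900/1267 = 0.95691795·37.805841 = 36.177087.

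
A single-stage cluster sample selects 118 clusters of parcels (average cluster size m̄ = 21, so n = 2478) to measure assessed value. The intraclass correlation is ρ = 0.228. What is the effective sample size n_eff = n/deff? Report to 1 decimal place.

deff = 1 + (21 − 1)·0.228 = 1 + 4.56 = 5.56.
n_eff = 2478 / 5.56 = 445.7.

445.7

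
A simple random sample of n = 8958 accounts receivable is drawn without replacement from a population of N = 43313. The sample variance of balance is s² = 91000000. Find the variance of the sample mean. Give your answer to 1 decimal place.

8057.5

Under SRS without replacement, Var(ȳ) = (1 − f)·s²/n with f = n/N = 8958/43313 = 0.20682012.
Var(ȳ) = (1 − 0.20682012)·91000000/8958 = 0.79317988·10158.518 = 8057.5317.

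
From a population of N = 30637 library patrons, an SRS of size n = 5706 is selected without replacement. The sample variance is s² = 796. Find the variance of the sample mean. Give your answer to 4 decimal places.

Under SRS without replacement, Var(ȳ) = (1 − f)·s²/n with f = n/N = 5706/30637 = 0.18624539.
Var(ȳ) = (1 − 0.18624539)·796/5706 = 0.81375461·0.13950228 = 0.11352062.

0.1135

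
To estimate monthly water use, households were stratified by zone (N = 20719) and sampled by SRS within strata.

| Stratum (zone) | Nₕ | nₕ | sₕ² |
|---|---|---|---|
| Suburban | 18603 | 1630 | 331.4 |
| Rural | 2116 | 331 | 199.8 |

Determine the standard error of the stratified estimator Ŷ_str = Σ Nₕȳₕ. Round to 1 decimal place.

Var(Ŷ_str) = Σₕ Nₕ²(1 − fₕ)sₕ²/nₕ.
Suburban: 18603²·(1 − 1630/18603)·331.4/1630 = 6.4195783 × 10^7.
Rural: 2116²·(1 − 331/2116)·199.8/331 = 2.2799293 × 10^6.
Sum = 6.6475712 × 10^7.
SE = √(6.6475712 × 10^7) = 8153.3.

8153.3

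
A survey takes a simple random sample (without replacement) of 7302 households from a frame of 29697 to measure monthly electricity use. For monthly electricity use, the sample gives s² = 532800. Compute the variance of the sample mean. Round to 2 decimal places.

55.03

Under SRS without replacement, Var(ȳ) = (1 − f)·s²/n with f = n/N = 7302/29697 = 0.24588342.
Var(ȳ) = (1 − 0.24588342)·532800/7302 = 0.75411658·72.966311 = 55.025104.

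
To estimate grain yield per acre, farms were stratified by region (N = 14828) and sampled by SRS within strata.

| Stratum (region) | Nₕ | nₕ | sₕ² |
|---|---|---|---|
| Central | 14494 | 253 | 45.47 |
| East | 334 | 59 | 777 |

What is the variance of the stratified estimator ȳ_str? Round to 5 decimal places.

0.17422

Var(ȳ_str) = Σₕ Wₕ²(1 − fₕ)sₕ²/nₕ with Wₕ = Nₕ/N, N = 14828.
Central: Wₕ = 0.97747505; term = 0.97747505²·(1 − 0.01745550)·45.47/253 = 0.16872057.
East: Wₕ = 0.02252495; term = 0.02252495²·(1 − 0.17664671)·777/59 = 0.005501524.
Sum = 0.17422209.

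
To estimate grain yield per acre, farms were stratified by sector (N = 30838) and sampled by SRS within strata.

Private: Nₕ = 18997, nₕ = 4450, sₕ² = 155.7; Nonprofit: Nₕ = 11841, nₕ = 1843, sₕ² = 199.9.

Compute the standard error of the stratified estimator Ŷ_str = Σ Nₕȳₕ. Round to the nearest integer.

Var(Ŷ_str) = Σₕ Nₕ²(1 − fₕ)sₕ²/nₕ.
Private: 18997²·(1 − 4450/18997)·155.7/4450 = 9.6691225 × 10^6.
Nonprofit: 11841²·(1 − 1843/11841)·199.9/1843 = 1.2840708 × 10^7.
Sum = 2.2509831 × 10^7.
SE = √(2.2509831 × 10^7) = 4744.

4744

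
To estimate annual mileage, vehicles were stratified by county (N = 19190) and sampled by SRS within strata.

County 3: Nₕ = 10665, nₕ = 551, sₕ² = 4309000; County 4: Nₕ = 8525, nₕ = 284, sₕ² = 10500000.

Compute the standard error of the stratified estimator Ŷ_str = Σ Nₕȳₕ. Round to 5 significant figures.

1.8550 × 10^6

Var(Ŷ_str) = Σₕ Nₕ²(1 − fₕ)sₕ²/nₕ.
County 3: 10665²·(1 − 551/10665)·4309000/551 = 8.4354587 × 10^11.
County 4: 8525²·(1 − 284/8525)·10500000/284 = 2.5974384 × 10^12.
Sum = 3.4409843 × 10^12.
SE = √(3.4409843 × 10^12) = 1.8550 × 10^6.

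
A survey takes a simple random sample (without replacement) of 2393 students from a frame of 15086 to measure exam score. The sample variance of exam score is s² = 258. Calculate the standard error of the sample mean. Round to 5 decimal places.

Under SRS without replacement, Var(ȳ) = (1 − f)·s²/n with f = n/N = 2393/15086 = 0.15862389.
Var(ȳ) = (1 − 0.15862389)·258/2393 = 0.84137611·0.10781446 = 0.09071251.
SE(ȳ) = √(0.09071251) = 0.30119.

0.30119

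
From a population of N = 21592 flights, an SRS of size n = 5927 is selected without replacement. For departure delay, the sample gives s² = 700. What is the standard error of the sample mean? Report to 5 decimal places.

0.29272

Under SRS without replacement, Var(ȳ) = (1 − f)·s²/n with f = n/N = 5927/21592 = 0.27449981.
Var(ȳ) = (1 − 0.27449981)·700/5927 = 0.72550019·0.11810359 = 0.085684179.
SE(ȳ) = √(0.085684179) = 0.29272.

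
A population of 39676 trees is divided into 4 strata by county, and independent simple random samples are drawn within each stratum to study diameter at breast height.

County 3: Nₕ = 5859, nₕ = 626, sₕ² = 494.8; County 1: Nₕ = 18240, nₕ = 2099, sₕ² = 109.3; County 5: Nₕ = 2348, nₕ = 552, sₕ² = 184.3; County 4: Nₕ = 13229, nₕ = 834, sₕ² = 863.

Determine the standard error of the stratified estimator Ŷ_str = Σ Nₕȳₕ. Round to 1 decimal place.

14513.7

Var(Ŷ_str) = Σₕ Nₕ²(1 − fₕ)sₕ²/nₕ.
County 3: 5859²·(1 − 626/5859)·494.8/626 = 2.423425 × 10^7.
County 1: 18240²·(1 − 2099/18240)·109.3/2099 = 1.5330736 × 10^7.
County 5: 2348²·(1 − 552/2348)·184.3/552 = 1.4079612 × 10^6.
County 4: 13229²·(1 − 834/13229)·863/834 = 1.6967517 × 10^8.
Sum = 2.1064812 × 10^8.
SE = √(2.1064812 × 10^8) = 14513.7.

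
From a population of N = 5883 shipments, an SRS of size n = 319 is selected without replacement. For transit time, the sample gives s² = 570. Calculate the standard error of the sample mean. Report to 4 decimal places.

1.3000

Under SRS without replacement, Var(ȳ) = (1 − f)·s²/n with f = n/N = 319/5883 = 0.05422404.
Var(ȳ) = (1 − 0.05422404)·570/319 = 0.94577596·1.7868339 = 1.6899445.
SE(ȳ) = √(1.6899445) = 1.3000.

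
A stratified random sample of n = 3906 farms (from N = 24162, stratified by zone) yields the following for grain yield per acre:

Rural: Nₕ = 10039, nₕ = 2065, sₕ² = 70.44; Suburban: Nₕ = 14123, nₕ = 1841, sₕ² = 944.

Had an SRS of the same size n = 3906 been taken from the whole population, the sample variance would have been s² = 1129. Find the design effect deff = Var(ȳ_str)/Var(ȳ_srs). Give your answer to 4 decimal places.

Var(ȳ_str) = Σ Wₕ²(1−fₕ)sₕ²/nₕ with Wₕ = Nₕ/24162:
  Rural: (10039/24162)²·(1−2065/10039)·70.44/2065 = 0.0046773537
  Suburban: (14123/24162)²·(1−1841/14123)·944/1841 = 0.15235212
  → Var(ȳ_str) = 0.15702947.
Var(ȳ_srs) = (1 − 3906/24162)·1129/3906 = 0.24231623.
deff = 0.15702947 / 0.24231623 = 0.6480.

0.6480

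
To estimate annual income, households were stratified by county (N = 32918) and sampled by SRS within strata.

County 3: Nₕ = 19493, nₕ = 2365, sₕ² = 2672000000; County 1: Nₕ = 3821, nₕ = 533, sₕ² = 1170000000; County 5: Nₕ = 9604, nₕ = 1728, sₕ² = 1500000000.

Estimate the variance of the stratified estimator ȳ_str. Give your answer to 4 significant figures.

Var(ȳ_str) = Σₕ Wₕ²(1 − fₕ)sₕ²/nₕ with Wₕ = Nₕ/N, N = 32918.
County 3: Wₕ = 0.59216842; term = 0.59216842²·(1 − 0.12132560)·2672000000/2365 = 348115.82.
County 1: Wₕ = 0.11607631; term = 0.11607631²·(1 − 0.13949228)·1170000000/533 = 25450.752.
County 5: Wₕ = 0.29175527; term = 0.29175527²·(1 − 0.17992503)·1500000000/1728 = 60595.238.
Sum = 434161.81.

434200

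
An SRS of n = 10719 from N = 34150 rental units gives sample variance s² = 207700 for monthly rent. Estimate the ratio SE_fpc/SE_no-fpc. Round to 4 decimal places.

f = n/N = 10719/34150 = 0.31387994.
SE_no-fpc = √(s²/n) = 4.4019095; SE_fpc = √((1−f)s²/n) = 3.6462057.
Ratio = √(1−f) = 0.82832364.

0.8283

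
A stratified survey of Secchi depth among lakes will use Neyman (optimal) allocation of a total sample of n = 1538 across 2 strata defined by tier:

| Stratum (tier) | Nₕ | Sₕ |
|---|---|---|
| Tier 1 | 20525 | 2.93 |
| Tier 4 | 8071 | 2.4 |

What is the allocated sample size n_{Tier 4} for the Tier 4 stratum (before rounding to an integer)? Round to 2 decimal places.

374.70

Neyman allocation: nₕ = n·NₕSₕ / Σⱼ NⱼSⱼ.
Σ NⱼSⱼ = 20525·2.93 + 8071·2.4 = 79508.65.
n_{Tier 4} = 1538·8071·2.4 / 79508.65 = 374.70.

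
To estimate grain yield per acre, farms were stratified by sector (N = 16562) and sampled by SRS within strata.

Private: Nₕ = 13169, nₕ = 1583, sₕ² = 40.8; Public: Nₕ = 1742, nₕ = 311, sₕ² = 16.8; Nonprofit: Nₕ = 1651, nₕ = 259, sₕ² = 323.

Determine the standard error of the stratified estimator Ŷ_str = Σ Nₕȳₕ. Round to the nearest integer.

2633

Var(Ŷ_str) = Σₕ Nₕ²(1 − fₕ)sₕ²/nₕ.
Private: 13169²·(1 − 1583/13169)·40.8/1583 = 3.9324714 × 10^6.
Public: 1742²·(1 − 311/1742)·16.8/311 = 134659.4.
Nonprofit: 1651²·(1 − 259/1651)·323/259 = 2.866085 × 10^6.
Sum = 6.9332158 × 10^6.
SE = √(6.9332158 × 10^6) = 2633.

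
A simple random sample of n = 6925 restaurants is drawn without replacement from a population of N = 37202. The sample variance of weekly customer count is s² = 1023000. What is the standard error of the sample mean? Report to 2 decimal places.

10.96

Under SRS without replacement, Var(ȳ) = (1 − f)·s²/n with f = n/N = 6925/37202 = 0.18614591.
Var(ȳ) = (1 − 0.18614591)·1023000/6925 = 0.81385409·147.72563 = 120.22711.
SE(ȳ) = √(120.22711) = 10.96.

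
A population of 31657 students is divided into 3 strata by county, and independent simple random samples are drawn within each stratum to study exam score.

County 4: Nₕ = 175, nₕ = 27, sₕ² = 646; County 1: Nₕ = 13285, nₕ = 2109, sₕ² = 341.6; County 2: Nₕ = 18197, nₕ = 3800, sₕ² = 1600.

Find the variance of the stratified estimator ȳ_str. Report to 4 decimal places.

Var(ȳ_str) = Σₕ Wₕ²(1 − fₕ)sₕ²/nₕ with Wₕ = Nₕ/N, N = 31657.
County 4: Wₕ = 0.00552800; term = 0.00552800²·(1 − 0.15428571)·646/27 = 6.1834237 × 10^-4.
County 1: Wₕ = 0.41965442; term = 0.41965442²·(1 − 0.15875047)·341.6/2109 = 0.023996601.
County 2: Wₕ = 0.57481758; term = 0.57481758²·(1 − 0.20882563)·1600/3800 = 0.11006993.
Sum = 0.13468487.

0.1347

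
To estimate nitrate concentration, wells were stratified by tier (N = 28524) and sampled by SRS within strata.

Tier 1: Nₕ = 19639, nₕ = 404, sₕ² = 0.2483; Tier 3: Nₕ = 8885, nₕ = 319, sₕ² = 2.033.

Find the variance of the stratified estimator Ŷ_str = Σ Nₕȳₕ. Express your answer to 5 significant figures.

717220

Var(Ŷ_str) = Σₕ Nₕ²(1 − fₕ)sₕ²/nₕ.
Tier 1: 19639²·(1 − 404/19639)·0.2483/404 = 232170.44.
Tier 3: 8885²·(1 − 319/8885)·2.033/319 = 485045.19.
Sum = 717215.63.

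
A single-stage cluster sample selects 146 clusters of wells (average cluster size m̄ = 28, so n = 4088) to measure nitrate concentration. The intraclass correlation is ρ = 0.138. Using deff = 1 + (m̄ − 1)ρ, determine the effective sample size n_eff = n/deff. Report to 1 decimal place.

865.0

deff = 1 + (28 − 1)·0.138 = 1 + 3.726 = 4.726.
n_eff = 4088 / 4.726 = 865.0.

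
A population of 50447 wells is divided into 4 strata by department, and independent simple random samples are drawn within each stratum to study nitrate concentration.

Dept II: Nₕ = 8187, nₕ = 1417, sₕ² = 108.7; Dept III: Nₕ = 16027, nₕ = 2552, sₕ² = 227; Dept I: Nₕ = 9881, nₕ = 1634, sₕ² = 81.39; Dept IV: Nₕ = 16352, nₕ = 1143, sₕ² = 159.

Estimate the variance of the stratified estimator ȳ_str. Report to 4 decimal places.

0.0244

Var(ȳ_str) = Σₕ Wₕ²(1 − fₕ)sₕ²/nₕ with Wₕ = Nₕ/N, N = 50447.
Dept II: Wₕ = 0.16228914; term = 0.16228914²·(1 − 0.17307927)·108.7/1417 = 0.0016707154.
Dept III: Wₕ = 0.31769976; term = 0.31769976²·(1 − 0.15923130)·227/2552 = 0.0075484105.
Dept I: Wₕ = 0.19586893; term = 0.19586893²·(1 − 0.16536788)·81.39/1634 = 0.0015949431.
Dept IV: Wₕ = 0.32414217; term = 0.32414217²·(1 − 0.06989971)·159/1143 = 0.01359414.
Sum = 0.024408209.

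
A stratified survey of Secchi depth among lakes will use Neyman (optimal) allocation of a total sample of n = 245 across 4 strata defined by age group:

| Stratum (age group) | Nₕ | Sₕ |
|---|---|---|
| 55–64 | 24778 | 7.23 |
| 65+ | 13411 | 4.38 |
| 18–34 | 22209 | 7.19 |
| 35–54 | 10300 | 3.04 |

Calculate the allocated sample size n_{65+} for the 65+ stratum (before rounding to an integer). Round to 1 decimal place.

Neyman allocation: nₕ = n·NₕSₕ / Σⱼ NⱼSⱼ.
Σ NⱼSⱼ = 24778·7.23 + 13411·4.38 + 22209·7.19 + 10300·3.04 = 428879.83.
n_{65+} = 245·13411·4.38 / 428879.83 = 33.6.

33.6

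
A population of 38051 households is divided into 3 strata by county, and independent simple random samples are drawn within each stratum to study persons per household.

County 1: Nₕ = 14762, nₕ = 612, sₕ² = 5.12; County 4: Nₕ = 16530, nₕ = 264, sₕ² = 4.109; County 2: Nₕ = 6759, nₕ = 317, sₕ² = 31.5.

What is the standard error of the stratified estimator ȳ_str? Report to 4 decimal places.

0.0842

Var(ȳ_str) = Σₕ Wₕ²(1 − fₕ)sₕ²/nₕ with Wₕ = Nₕ/N, N = 38051.
County 1: Wₕ = 0.38795301; term = 0.38795301²·(1 − 0.04145780)·5.12/612 = 0.0012069465.
County 4: Wₕ = 0.43441697; term = 0.43441697²·(1 − 0.01597096)·4.109/264 = 0.0028903716.
County 2: Wₕ = 0.17763002; term = 0.17763002²·(1 − 0.04690043)·31.5/317 = 0.002988287.
Sum = 0.0070856051.
SE = √(0.0070856051) = 0.0842.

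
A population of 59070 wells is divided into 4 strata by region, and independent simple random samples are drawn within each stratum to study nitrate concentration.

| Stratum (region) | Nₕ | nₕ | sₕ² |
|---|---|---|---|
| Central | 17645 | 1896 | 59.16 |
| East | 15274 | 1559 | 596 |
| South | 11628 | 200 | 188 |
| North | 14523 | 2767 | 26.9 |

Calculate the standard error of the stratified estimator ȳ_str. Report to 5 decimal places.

0.24842

Var(ȳ_str) = Σₕ Wₕ²(1 − fₕ)sₕ²/nₕ with Wₕ = Nₕ/N, N = 59070.
Central: Wₕ = 0.29871339; term = 0.29871339²·(1 − 0.10745254)·59.16/1896 = 0.0024850237.
East: Wₕ = 0.25857457; term = 0.25857457²·(1 − 0.10206888)·596/1559 = 0.022951697.
South: Wₕ = 0.19685119; term = 0.19685119²·(1 − 0.01719986)·188/200 = 0.035798858.
North: Wₕ = 0.24586084; term = 0.24586084²·(1 − 0.19052537)·26.9/2767 = 4.7569117 × 10^-4.
Sum = 0.06171127.
SE = √(0.06171127) = 0.24842.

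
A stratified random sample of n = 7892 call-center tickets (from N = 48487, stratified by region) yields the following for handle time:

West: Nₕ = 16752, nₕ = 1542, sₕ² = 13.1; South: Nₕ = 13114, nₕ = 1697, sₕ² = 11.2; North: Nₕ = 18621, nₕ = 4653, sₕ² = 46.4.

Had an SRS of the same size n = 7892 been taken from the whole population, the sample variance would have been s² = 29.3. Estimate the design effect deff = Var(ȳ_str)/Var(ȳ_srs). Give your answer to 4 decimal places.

Var(ȳ_str) = Σ Wₕ²(1−fₕ)sₕ²/nₕ with Wₕ = Nₕ/48487:
  West: (16752/48487)²·(1−1542/16752)·13.1/1542 = 9.2072974 × 10^-4
  South: (13114/48487)²·(1−1697/13114)·11.2/1697 = 4.2031291 × 10^-4
  North: (18621/48487)²·(1−4653/18621)·46.4/4653 = 0.0011032439
  → Var(ȳ_str) = 0.0024442866.
Var(ȳ_srs) = (1 − 7892/48487)·29.3/7892 = 0.0031083347.
deff = 0.0024442866 / 0.0031083347 = 0.7864.

0.7864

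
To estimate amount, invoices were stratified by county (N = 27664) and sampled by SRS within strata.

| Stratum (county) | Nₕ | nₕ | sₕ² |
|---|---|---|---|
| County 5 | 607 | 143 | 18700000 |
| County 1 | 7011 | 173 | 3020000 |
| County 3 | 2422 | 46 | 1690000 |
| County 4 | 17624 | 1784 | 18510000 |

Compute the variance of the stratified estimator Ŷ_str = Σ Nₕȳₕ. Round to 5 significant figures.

Var(Ŷ_str) = Σₕ Nₕ²(1 − fₕ)sₕ²/nₕ.
County 5: 607²·(1 − 143/607)·18700000/143 = 3.6830892 × 10^10.
County 1: 7011²·(1 − 173/7011)·3020000/173 = 8.3689294 × 10^11.
County 3: 2422²·(1 − 46/2422)·1690000/46 = 2.1142165 × 10^11.
County 4: 17624²·(1 − 1784/17624)·18510000/1784 = 2.8964846 × 10^12.
Sum = 3.9816301 × 10^12.

3.9816 × 10^12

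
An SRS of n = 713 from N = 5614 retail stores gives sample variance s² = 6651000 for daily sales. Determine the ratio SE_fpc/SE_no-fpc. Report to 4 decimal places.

f = n/N = 713/5614 = 0.12700392.
SE_no-fpc = √(s²/n) = 96.582559; SE_fpc = √((1−f)s²/n) = 90.241199.
Ratio = √(1−f) = 0.93434259.

0.9343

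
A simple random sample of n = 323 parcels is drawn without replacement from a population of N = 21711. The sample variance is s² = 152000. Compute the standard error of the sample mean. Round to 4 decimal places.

21.5311

Under SRS without replacement, Var(ȳ) = (1 − f)·s²/n with f = n/N = 323/21711 = 0.01487725.
Var(ȳ) = (1 − 0.01487725)·152000/323 = 0.98512275·470.58824 = 463.58718.
SE(ȳ) = √(463.58718) = 21.5311.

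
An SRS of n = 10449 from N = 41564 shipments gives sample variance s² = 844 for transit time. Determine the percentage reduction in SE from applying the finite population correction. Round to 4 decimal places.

f = n/N = 10449/41564 = 0.25139544.
SE_no-fpc = √(s²/n) = 0.2842064; SE_fpc = √((1−f)s²/n) = 0.24590089.
Ratio = √(1−f) = 0.86521937. Reduction = 100·(1 − 0.86521937) = 13.4781%.

13.4781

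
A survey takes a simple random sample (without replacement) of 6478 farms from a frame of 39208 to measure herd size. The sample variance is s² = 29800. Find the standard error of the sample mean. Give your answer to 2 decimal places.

1.96

Under SRS without replacement, Var(ȳ) = (1 − f)·s²/n with f = n/N = 6478/39208 = 0.16522138.
Var(ȳ) = (1 − 0.16522138)·29800/6478 = 0.83477862·4.6001852 = 3.8401363.
SE(ȳ) = √(3.8401363) = 1.96.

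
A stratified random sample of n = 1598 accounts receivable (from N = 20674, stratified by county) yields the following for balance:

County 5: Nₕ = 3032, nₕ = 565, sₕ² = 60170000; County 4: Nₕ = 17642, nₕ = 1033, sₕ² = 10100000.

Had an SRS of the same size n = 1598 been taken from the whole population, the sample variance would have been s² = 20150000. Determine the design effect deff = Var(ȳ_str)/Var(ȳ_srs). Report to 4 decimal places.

0.7363

Var(ȳ_str) = Σ Wₕ²(1−fₕ)sₕ²/nₕ with Wₕ = Nₕ/20674:
  County 5: (3032/20674)²·(1−565/3032)·60170000/565 = 1863.7209
  County 4: (17642/20674)²·(1−1033/17642)·10100000/1033 = 6702.9091
  → Var(ȳ_str) = 8566.63.
Var(ȳ_srs) = (1 − 1598/20674)·20150000/1598 = 11634.858.
deff = 8566.63 / 11634.858 = 0.7363.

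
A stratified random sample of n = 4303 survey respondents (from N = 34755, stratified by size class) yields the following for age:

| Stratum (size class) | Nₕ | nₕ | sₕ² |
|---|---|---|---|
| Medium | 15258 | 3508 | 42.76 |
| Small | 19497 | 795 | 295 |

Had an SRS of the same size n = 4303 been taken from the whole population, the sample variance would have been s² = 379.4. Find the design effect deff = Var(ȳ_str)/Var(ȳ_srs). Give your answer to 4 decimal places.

Var(ȳ_str) = Σ Wₕ²(1−fₕ)sₕ²/nₕ with Wₕ = Nₕ/34755:
  Medium: (15258/34755)²·(1−3508/15258)·42.76/3508 = 0.0018091684
  Small: (19497/34755)²·(1−795/19497)·295/795 = 0.11201499
  → Var(ȳ_str) = 0.11382416.
Var(ȳ_srs) = (1 − 4303/34755)·379.4/4303 = 0.077254629.
deff = 0.11382416 / 0.077254629 = 1.4734.

1.4734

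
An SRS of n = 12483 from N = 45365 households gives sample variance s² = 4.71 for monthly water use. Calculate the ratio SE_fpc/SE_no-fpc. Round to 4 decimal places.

f = n/N = 12483/45365 = 0.27516808.
SE_no-fpc = √(s²/n) = 0.01942455; SE_fpc = √((1−f)s²/n) = 0.016537491.
Ratio = √(1−f) = 0.85137061.

0.8514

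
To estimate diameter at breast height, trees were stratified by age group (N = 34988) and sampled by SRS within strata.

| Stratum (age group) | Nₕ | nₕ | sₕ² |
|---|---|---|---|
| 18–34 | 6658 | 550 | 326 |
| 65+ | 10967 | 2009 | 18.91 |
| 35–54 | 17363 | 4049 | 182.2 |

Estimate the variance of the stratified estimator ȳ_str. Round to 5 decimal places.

0.02894

Var(ȳ_str) = Σₕ Wₕ²(1 − fₕ)sₕ²/nₕ with Wₕ = Nₕ/N, N = 34988.
18–34: Wₕ = 0.19029382; term = 0.19029382²·(1 − 0.08260739)·326/550 = 0.019690625.
65+: Wₕ = 0.31345033; term = 0.31345033²·(1 − 0.18318592)·18.91/2009 = 7.5539179 × 10^-4.
35–54: Wₕ = 0.49625586; term = 0.49625586²·(1 − 0.23319703)·182.2/4049 = 0.0084975881.
Sum = 0.028943605.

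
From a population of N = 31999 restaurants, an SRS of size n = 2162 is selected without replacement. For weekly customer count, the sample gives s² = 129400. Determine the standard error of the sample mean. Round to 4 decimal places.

Under SRS without replacement, Var(ȳ) = (1 − f)·s²/n with f = n/N = 2162/31999 = 0.06756461.
Var(ȳ) = (1 − 0.06756461)·129400/2162 = 0.93243539·59.851989 = 55.808113.
SE(ȳ) = √(55.808113) = 7.4705.

7.4705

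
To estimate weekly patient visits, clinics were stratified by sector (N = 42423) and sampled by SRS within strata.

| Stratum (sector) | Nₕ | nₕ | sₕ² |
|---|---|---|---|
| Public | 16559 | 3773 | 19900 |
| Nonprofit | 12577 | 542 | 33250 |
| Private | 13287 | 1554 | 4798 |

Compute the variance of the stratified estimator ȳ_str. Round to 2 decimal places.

Var(ȳ_str) = Σₕ Wₕ²(1 − fₕ)sₕ²/nₕ with Wₕ = Nₕ/N, N = 42423.
Public: Wₕ = 0.39033072; term = 0.39033072²·(1 − 0.22785192)·19900/3773 = 0.62048648.
Nonprofit: Wₕ = 0.29646654; term = 0.29646654²·(1 − 0.04309454)·33250/542 = 5.1595612.
Private: Wₕ = 0.31320274; term = 0.31320274²·(1 − 0.11695642)·4798/1554 = 0.26744993.
Sum = 6.0474976.

6.05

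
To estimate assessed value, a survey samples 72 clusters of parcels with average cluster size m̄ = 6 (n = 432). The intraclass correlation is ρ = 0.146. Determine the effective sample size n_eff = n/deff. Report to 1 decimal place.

deff = 1 + (6 − 1)·0.146 = 1 + 0.73 = 1.73.
n_eff = 432 / 1.73 = 249.7.

249.7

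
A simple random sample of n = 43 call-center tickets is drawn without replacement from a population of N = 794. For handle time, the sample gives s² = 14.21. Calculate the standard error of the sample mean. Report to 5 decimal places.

0.55908

Under SRS without replacement, Var(ȳ) = (1 − f)·s²/n with f = n/N = 43/794 = 0.05415617.
Var(ȳ) = (1 − 0.05415617)·14.21/43 = 0.94584383·0.33046512 = 0.31256839.
SE(ȳ) = √(0.31256839) = 0.55908.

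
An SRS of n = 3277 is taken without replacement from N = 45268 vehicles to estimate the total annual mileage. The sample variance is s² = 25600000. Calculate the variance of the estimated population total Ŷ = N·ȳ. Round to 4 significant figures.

Var(Ŷ) = N²·Var(ȳ) = N²·(1 − n/N)·s²/n.
f = 3277/45268 = 0.07239109; Var(ȳ) = 0.92760891·25600000/3277 = 7246.5023.
Var(Ŷ) = 45268² · 7246.5023 = 1.4849473 × 10^13.

1.485 × 10^13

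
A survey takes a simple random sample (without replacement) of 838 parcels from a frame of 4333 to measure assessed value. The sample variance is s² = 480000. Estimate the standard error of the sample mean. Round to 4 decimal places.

21.4945

Under SRS without replacement, Var(ȳ) = (1 − f)·s²/n with f = n/N = 838/4333 = 0.19339949.
Var(ȳ) = (1 − 0.19339949)·480000/838 = 0.80660051·572.79236 = 462.01461.
SE(ȳ) = √(462.01461) = 21.4945.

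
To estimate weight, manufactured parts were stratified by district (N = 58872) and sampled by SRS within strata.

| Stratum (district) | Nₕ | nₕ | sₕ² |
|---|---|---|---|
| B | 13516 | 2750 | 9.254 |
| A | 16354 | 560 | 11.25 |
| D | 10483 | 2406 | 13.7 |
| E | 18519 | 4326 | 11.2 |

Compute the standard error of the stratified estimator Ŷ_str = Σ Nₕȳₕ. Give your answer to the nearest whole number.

Var(Ŷ_str) = Σₕ Nₕ²(1 − fₕ)sₕ²/nₕ.
B: 13516²·(1 − 2750/13516)·9.254/2750 = 489665.33.
A: 16354²·(1 − 560/16354)·11.25/560 = 5.1889636 × 10^6.
D: 10483²·(1 − 2406/10483)·13.7/2406 = 482126.07.
E: 18519²·(1 − 4326/18519)·11.2/4326 = 680492.34.
Sum = 6.8412473 × 10^6.
SE = √(6.8412473 × 10^6) = 2616.

2616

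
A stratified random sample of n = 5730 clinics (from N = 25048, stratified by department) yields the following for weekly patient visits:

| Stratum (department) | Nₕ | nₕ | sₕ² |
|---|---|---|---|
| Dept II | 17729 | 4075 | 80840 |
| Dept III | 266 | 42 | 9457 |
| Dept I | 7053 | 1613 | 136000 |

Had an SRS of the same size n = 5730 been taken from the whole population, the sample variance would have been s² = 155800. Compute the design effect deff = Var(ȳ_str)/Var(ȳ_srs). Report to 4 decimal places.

Var(ȳ_str) = Σ Wₕ²(1−fₕ)sₕ²/nₕ with Wₕ = Nₕ/25048:
  Dept II: (17729/25048)²·(1−4075/17729)·80840/4075 = 7.6541456
  Dept III: (266/25048)²·(1−42/266)·9457/42 = 0.021383936
  Dept I: (7053/25048)²·(1−1613/7053)·136000/1613 = 5.1562173
  → Var(ȳ_str) = 12.831747.
Var(ȳ_srs) = (1 − 5730/25048)·155800/5730 = 20.970169.
deff = 12.831747 / 20.970169 = 0.6119.

0.6119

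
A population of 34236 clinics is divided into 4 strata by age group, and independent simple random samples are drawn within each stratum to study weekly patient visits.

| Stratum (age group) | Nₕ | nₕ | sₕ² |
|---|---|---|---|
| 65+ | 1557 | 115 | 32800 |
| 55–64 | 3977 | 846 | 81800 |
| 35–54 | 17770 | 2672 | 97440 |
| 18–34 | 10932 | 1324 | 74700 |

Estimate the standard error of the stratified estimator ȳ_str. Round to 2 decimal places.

3.87

Var(ȳ_str) = Σₕ Wₕ²(1 − fₕ)sₕ²/nₕ with Wₕ = Nₕ/N, N = 34236.
65+: Wₕ = 0.04547844; term = 0.04547844²·(1 − 0.07385999)·32800/115 = 0.54634106.
55–64: Wₕ = 0.11616427; term = 0.11616427²·(1 − 0.21272316)·81800/846 = 1.0272013.
35–54: Wₕ = 0.51904428; term = 0.51904428²·(1 − 0.15036579)·97440/2672 = 8.3472157.
18–34: Wₕ = 0.31931300; term = 0.31931300²·(1 − 0.12111233)·74700/1324 = 5.0559084.
Sum = 14.976666.
SE = √(14.976666) = 3.87.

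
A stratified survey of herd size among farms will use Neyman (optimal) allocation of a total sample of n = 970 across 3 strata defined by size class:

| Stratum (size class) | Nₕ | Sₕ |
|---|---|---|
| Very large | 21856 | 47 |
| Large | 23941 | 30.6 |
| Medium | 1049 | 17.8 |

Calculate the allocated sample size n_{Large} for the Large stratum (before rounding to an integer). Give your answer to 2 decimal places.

Neyman allocation: nₕ = n·NₕSₕ / Σⱼ NⱼSⱼ.
Σ NⱼSⱼ = 21856·47 + 23941·30.6 + 1049·17.8 = 1.7784988 × 10^6.
n_{Large} = 970·23941·30.6 / (1.7784988 × 10^6) = 399.56.

399.56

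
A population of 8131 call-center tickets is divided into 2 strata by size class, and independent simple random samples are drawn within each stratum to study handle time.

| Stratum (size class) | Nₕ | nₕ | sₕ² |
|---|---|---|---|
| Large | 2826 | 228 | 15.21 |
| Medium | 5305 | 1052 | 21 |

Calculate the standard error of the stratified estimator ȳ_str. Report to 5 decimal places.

0.11925

Var(ȳ_str) = Σₕ Wₕ²(1 − fₕ)sₕ²/nₕ with Wₕ = Nₕ/N, N = 8131.
Large: Wₕ = 0.34755873; term = 0.34755873²·(1 − 0.08067941)·15.21/228 = 0.0074082862.
Medium: Wₕ = 0.65244127; term = 0.65244127²·(1 − 0.19830349)·21/1052 = 0.0068123414.
Sum = 0.014220628.
SE = √(0.014220628) = 0.11925.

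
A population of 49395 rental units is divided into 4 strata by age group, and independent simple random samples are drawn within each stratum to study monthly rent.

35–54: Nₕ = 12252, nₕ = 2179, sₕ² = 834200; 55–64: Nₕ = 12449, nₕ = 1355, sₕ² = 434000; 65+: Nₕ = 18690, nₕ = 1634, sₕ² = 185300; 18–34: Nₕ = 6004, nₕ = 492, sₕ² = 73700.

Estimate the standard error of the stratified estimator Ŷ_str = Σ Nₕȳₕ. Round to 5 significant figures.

Var(Ŷ_str) = Σₕ Nₕ²(1 − fₕ)sₕ²/nₕ.
35–54: 12252²·(1 − 2179/12252)·834200/2179 = 4.7247494 × 10^10.
55–64: 12449²·(1 − 1355/12449)·434000/1355 = 4.4235716 × 10^10.
65+: 18690²·(1 − 1634/18690)·185300/1634 = 3.6150129 × 10^10.
18–34: 6004²·(1 − 492/6004)·73700/492 = 4.9573808 × 10^9.
Sum = 1.3259072 × 10^11.
SE = √(1.3259072 × 10^11) = 364130.

364130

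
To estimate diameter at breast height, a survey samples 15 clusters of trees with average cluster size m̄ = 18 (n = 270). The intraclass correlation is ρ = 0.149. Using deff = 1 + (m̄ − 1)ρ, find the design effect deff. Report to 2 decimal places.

3.53

deff = 1 + (18 − 1)·0.149 = 1 + 2.533 = 3.533.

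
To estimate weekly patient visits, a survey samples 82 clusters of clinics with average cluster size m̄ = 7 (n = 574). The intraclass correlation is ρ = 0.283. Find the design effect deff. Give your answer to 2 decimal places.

2.70

deff = 1 + (7 − 1)·0.283 = 1 + 1.698 = 2.698.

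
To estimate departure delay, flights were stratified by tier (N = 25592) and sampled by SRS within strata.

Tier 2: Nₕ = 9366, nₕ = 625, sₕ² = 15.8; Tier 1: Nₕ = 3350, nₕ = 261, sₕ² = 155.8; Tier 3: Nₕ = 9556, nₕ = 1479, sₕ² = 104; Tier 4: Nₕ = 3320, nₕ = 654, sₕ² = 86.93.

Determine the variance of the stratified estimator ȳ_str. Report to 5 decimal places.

0.02267

Var(ȳ_str) = Σₕ Wₕ²(1 − fₕ)sₕ²/nₕ with Wₕ = Nₕ/N, N = 25592.
Tier 2: Wₕ = 0.36597374; term = 0.36597374²·(1 − 0.06673073)·15.8/625 = 0.0031599768.
Tier 1: Wₕ = 0.13090028; term = 0.13090028²·(1 − 0.07791045)·155.8/261 = 0.0094315095.
Tier 3: Wₕ = 0.37339794; term = 0.37339794²·(1 − 0.15477187)·104/1479 = 0.0082867252.
Tier 4: Wₕ = 0.12972804; term = 0.12972804²·(1 − 0.19698795)·86.93/654 = 0.0017963117.
Sum = 0.022674523.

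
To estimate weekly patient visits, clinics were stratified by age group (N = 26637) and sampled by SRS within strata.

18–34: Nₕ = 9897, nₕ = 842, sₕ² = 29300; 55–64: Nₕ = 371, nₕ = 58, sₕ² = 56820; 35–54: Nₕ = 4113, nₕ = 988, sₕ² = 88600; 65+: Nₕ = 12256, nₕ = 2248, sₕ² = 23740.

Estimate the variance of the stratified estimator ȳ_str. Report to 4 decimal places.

8.0056

Var(ȳ_str) = Σₕ Wₕ²(1 − fₕ)sₕ²/nₕ with Wₕ = Nₕ/N, N = 26637.
18–34: Wₕ = 0.37155085; term = 0.37155085²·(1 − 0.08507629)·29300/842 = 4.3951827.
55–64: Wₕ = 0.01392799; term = 0.01392799²·(1 − 0.15633423)·56820/58 = 0.16033224.
35–54: Wₕ = 0.15440928; term = 0.15440928²·(1 − 0.24021396)·88600/988 = 1.6244819.
65+: Wₕ = 0.46011187; term = 0.46011187²·(1 − 0.18342037)·23740/2248 = 1.8256177.
Sum = 8.0056145.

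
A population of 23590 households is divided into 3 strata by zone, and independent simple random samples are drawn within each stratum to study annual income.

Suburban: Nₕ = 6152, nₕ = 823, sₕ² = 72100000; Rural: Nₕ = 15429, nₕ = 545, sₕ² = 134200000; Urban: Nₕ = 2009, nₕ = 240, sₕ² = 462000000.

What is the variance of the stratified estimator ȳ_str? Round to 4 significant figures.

119100

Var(ȳ_str) = Σₕ Wₕ²(1 − fₕ)sₕ²/nₕ with Wₕ = Nₕ/N, N = 23590.
Suburban: Wₕ = 0.26078847; term = 0.26078847²·(1 − 0.13377763)·72100000/823 = 5161.0919.
Rural: Wₕ = 0.65404833; term = 0.65404833²·(1 − 0.03532309)·134200000/545 = 101614.94.
Urban: Wₕ = 0.08516320; term = 0.08516320²·(1 − 0.11946242)·462000000/240 = 12293.7.
Sum = 119069.73.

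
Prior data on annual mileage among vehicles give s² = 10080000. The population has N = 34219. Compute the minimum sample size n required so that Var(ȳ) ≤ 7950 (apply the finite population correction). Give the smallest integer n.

1223

Without fpc, n₀ = s²/D = 10080000/7950 = 1267.9245.
With fpc, (1 − n/N)·s²/n ≤ D requires n ≥ n₀/(1 + n₀/N) = 1267.9245/(1 + 1267.9245/34219) = 1222.6224.
Rounding up, n = 1223.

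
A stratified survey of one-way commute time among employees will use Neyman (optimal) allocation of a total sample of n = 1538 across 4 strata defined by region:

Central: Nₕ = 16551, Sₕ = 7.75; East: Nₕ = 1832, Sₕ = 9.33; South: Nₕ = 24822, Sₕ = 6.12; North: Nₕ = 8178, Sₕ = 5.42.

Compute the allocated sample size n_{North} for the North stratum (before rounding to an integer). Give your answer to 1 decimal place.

Neyman allocation: nₕ = n·NₕSₕ / Σⱼ NⱼSⱼ.
Σ NⱼSⱼ = 16551·7.75 + 1832·9.33 + 24822·6.12 + 8178·5.42 = 341598.21.
n_{North} = 1538·8178·5.42 / 341598.21 = 199.6.

199.6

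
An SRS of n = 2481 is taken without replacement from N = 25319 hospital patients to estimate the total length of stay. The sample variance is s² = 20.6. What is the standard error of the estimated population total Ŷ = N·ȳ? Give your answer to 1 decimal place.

2191.2

Var(Ŷ) = N²·Var(ȳ) = N²·(1 − n/N)·s²/n.
f = 2481/25319 = 0.09798965; Var(ȳ) = 0.90201035·20.6/2481 = 0.0074894854.
Var(Ŷ) = 25319² · 0.0074894854 = 4.8011478 × 10^6.
SE(Ŷ) = √(4.8011478 × 10^6) = 2191.2.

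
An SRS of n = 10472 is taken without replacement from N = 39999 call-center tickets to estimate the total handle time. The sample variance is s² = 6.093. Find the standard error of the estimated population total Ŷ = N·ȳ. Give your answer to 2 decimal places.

828.96

Var(Ŷ) = N²·Var(ȳ) = N²·(1 − n/N)·s²/n.
f = 10472/39999 = 0.26180655; Var(ȳ) = 0.73819345·6.093/10472 = 4.2950847 × 10^-4.
Var(Ŷ) = 39999² · (4.2950847 × 10^-4) = 687179.19.
SE(Ŷ) = √(687179.19) = 828.96.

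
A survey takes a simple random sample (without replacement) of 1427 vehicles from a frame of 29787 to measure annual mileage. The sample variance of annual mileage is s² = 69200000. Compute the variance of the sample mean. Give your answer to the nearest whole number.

Under SRS without replacement, Var(ȳ) = (1 − f)·s²/n with f = n/N = 1427/29787 = 0.04790680.
Var(ȳ) = (1 − 0.04790680)·69200000/1427 = 0.95209320·48493.343 = 46170.182.

46170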